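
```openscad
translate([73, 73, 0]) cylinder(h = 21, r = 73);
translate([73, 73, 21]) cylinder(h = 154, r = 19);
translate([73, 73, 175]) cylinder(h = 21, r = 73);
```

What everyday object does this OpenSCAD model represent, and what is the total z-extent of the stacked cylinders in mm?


A spool. The overall height is 196 mm.

Three coaxial cylinders, large–small–large — a spool. Two 21 mm flanges and a 154 mm core give 21 + 154 + 21 = 196 mm.


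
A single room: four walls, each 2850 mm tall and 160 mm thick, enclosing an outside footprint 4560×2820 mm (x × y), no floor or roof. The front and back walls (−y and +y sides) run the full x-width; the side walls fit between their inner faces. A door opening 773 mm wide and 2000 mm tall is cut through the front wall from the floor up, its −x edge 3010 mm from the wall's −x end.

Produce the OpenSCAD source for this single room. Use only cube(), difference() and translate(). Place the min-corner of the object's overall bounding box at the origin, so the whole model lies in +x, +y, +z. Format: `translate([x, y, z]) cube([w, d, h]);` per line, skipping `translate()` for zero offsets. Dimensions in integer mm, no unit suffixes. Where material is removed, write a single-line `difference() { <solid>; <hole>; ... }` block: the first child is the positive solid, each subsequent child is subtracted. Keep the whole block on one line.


difference() { cube([4560, 160, 2850]); translate([3010, 0, 0]) cube([773, 160, 2000]); }
translate([0, 2660, 0]) cube([4560, 160, 2850]);
translate([0, 160, 0]) cube([160, 2500, 2850]);
translate([4400, 160, 0]) cube([160, 2500, 2850]);


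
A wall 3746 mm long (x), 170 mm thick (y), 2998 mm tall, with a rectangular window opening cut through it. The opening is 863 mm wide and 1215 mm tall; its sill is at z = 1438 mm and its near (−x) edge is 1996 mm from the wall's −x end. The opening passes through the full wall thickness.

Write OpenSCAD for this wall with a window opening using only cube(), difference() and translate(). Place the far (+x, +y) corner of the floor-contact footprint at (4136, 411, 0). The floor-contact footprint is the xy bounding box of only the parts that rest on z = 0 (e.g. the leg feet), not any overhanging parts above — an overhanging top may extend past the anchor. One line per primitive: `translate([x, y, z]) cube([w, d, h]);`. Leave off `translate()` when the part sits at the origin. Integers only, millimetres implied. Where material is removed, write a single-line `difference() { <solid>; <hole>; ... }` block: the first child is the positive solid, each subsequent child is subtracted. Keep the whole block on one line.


difference() { translate([390, 241, 0]) cube([3746, 170, 2998]); translate([2386, 241, 1438]) cube([863, 170, 1215]); }


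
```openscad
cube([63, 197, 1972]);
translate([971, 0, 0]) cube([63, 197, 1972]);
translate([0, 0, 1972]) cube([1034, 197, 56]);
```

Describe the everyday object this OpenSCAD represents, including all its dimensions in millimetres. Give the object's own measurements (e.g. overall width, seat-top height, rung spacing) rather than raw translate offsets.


A door frame. The clear opening is 908 mm wide and 1972 mm high. Two 63 mm wide jambs, 197 mm deep, stand either side of the opening from the floor to the top of the opening. A 56 mm thick head sits across the top of both jambs, spanning the full outside width of the frame.


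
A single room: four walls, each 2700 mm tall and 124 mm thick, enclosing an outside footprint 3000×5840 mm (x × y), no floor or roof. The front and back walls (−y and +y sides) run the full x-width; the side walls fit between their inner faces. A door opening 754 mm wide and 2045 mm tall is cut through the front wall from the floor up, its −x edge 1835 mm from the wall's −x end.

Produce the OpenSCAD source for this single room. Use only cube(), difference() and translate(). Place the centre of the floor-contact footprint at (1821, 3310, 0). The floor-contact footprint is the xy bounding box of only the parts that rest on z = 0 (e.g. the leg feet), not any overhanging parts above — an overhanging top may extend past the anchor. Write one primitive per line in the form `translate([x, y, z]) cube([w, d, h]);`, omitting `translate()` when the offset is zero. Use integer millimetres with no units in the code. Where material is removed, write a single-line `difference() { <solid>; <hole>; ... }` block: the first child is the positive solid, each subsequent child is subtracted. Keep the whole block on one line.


difference() { translate([321, 390, 0]) cube([3000, 124, 2700]); translate([2156, 390, 0]) cube([754, 124, 2045]); }
translate([321, 6106, 0]) cube([3000, 124, 2700]);
translate([321, 514, 0]) cube([124, 5592, 2700]);
translate([3197, 514, 0]) cube([124, 5592, 2700]);


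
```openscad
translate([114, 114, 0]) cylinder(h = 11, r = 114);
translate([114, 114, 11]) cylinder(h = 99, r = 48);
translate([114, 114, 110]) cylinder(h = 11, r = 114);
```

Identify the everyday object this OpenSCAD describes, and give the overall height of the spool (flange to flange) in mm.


A spool. The overall height is 121 mm.

Three coaxial cylinders, large–small–large — a spool. Two 11 mm flanges and a 99 mm core give 11 + 99 + 11 = 121 mm.


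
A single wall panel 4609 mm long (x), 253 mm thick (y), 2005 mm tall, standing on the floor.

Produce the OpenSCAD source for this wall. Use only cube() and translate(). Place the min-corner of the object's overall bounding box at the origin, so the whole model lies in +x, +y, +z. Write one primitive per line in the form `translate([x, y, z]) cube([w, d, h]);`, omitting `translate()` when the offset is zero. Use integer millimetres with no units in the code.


cube([4609, 253, 2005]);


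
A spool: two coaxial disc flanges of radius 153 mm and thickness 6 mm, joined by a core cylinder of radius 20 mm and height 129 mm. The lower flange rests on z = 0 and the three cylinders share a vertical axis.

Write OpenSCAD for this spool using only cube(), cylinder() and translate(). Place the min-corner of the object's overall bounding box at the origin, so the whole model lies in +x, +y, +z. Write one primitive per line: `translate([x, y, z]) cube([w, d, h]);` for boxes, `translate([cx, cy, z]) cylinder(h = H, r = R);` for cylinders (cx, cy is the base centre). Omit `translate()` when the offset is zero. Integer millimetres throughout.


translate([153, 153, 0]) cylinder(h = 6, r = 153);
translate([153, 153, 6]) cylinder(h = 129, r = 20);
translate([153, 153, 135]) cylinder(h = 6, r = 153);


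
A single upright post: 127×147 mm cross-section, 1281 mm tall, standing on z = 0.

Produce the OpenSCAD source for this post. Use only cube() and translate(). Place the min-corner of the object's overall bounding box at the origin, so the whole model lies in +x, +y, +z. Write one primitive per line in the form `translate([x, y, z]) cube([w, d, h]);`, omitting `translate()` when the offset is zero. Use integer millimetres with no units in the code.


cube([127, 147, 1281]);


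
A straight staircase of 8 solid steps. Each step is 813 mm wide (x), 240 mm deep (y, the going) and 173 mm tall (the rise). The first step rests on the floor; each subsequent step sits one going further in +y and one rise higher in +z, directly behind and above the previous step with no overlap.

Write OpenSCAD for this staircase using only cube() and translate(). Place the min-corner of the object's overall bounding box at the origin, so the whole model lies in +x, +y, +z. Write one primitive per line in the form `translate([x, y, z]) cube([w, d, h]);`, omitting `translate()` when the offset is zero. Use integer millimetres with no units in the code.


cube([813, 240, 173]);
translate([0, 240, 173]) cube([813, 240, 173]);
translate([0, 480, 346]) cube([813, 240, 173]);
translate([0, 720, 519]) cube([813, 240, 173]);
translate([0, 960, 692]) cube([813, 240, 173]);
translate([0, 1200, 865]) cube([813, 240, 173]);
translate([0, 1440, 1038]) cube([813, 240, 173]);
translate([0, 1680, 1211]) cube([813, 240, 173]);


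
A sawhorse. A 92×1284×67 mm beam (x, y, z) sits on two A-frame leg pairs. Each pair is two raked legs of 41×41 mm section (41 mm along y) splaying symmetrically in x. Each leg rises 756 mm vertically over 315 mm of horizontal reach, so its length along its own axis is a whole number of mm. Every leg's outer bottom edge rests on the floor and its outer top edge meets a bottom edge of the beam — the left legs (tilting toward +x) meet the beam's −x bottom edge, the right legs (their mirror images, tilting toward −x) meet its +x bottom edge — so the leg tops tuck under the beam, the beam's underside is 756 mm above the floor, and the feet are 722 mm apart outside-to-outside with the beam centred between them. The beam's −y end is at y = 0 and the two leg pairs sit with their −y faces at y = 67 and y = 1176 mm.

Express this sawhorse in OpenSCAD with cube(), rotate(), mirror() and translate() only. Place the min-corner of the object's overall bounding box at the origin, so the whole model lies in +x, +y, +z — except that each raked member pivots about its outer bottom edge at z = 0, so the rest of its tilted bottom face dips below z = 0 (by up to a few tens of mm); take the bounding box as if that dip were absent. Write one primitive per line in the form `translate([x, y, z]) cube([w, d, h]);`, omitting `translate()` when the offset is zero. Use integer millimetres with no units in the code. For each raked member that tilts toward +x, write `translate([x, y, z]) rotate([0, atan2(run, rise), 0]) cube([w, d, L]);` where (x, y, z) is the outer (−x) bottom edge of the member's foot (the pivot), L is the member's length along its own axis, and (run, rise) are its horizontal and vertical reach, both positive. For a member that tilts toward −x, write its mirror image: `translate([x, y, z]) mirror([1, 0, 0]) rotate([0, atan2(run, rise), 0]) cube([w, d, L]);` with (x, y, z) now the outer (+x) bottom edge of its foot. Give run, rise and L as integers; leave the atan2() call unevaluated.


translate([315, 0, 756]) cube([92, 1284, 67]);
translate([0, 67, 0]) rotate([0, atan2(315, 756), 0]) cube([41, 41, 819]);
translate([722, 67, 0]) mirror([1, 0, 0]) rotate([0, atan2(315, 756), 0]) cube([41, 41, 819]);
translate([0, 1176, 0]) rotate([0, atan2(315, 756), 0]) cube([41, 41, 819]);
translate([722, 1176, 0]) mirror([1, 0, 0]) rotate([0, atan2(315, 756), 0]) cube([41, 41, 819]);


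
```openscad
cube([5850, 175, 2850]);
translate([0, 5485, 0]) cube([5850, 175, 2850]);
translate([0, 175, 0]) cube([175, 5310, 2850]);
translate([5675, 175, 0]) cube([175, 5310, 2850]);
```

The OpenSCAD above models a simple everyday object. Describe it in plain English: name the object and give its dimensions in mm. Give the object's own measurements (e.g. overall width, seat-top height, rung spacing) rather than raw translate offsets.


The wall frame of a small rectangular building: four walls, each 2850 mm tall and 175 mm thick, enclosing a footprint 5850 mm (x) by 5660 mm (y) outside-to-outside, with no floor or roof. The front and back walls (the −y and +y sides) span the full width; the two side walls fit between them.


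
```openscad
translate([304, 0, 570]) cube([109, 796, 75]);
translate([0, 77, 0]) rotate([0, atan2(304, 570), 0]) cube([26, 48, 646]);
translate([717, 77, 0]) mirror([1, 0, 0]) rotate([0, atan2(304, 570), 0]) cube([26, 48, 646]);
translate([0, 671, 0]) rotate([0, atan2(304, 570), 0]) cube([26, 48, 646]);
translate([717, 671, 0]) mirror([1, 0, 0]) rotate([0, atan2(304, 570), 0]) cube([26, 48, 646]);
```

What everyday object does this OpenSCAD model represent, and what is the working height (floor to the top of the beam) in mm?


A sawhorse. The overall height is 645 mm.

A beam across two mirrored pairs of raked legs — a sawhorse. The beam's underside is at z = 570 (matching the legs' vertical rise in atan2(304, 570)) and the beam is 75 mm tall, so its top is at 570 + 75 = 645 mm. The raked legs top out at the beam's underside, so that is the highest point.


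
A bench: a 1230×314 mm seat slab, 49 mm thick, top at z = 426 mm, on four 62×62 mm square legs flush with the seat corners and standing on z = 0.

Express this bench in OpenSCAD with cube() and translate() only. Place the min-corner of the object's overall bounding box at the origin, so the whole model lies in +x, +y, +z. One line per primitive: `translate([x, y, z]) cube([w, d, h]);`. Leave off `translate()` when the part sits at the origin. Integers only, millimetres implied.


translate([0, 0, 377]) cube([1230, 314, 49]);
cube([62, 62, 377]);
translate([0, 252, 0]) cube([62, 62, 377]);
translate([1168, 0, 0]) cube([62, 62, 377]);
translate([1168, 252, 0]) cube([62, 62, 377]);


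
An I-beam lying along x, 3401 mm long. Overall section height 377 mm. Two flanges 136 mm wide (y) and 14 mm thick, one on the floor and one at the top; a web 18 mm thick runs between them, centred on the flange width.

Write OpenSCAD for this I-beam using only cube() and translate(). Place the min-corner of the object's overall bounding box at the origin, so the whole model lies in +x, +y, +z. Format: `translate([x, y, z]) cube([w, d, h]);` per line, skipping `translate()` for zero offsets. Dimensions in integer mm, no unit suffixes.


cube([3401, 136, 14]);
translate([0, 59, 14]) cube([3401, 18, 349]);
translate([0, 0, 363]) cube([3401, 136, 14]);


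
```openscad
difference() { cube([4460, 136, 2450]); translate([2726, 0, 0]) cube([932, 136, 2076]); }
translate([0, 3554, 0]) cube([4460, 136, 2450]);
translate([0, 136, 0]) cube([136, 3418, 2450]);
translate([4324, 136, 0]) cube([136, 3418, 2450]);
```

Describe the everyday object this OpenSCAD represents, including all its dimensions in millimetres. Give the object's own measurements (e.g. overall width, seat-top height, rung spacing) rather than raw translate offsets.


A single room: four walls, each 2450 mm tall and 136 mm thick, enclosing an outside footprint 4460×3690 mm (x × y), no floor or roof. The front and back walls (−y and +y sides) run the full x-width; the side walls fit between their inner faces. A door opening 932 mm wide and 2076 mm tall is cut through the front wall from the floor up, its −x edge 2726 mm from the wall's −x end.


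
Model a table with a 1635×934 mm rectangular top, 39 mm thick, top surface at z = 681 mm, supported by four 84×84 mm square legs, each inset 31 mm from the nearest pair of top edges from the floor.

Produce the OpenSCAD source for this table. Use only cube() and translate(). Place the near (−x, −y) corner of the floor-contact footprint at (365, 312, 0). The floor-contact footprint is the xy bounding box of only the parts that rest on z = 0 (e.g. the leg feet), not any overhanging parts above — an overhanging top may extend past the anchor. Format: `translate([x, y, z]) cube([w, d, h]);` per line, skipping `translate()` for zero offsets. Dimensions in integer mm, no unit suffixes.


translate([334, 281, 642]) cube([1635, 934, 39]);
translate([365, 312, 0]) cube([84, 84, 642]);
translate([1854, 312, 0]) cube([84, 84, 642]);
translate([365, 1100, 0]) cube([84, 84, 642]);
translate([1854, 1100, 0]) cube([84, 84, 642]);


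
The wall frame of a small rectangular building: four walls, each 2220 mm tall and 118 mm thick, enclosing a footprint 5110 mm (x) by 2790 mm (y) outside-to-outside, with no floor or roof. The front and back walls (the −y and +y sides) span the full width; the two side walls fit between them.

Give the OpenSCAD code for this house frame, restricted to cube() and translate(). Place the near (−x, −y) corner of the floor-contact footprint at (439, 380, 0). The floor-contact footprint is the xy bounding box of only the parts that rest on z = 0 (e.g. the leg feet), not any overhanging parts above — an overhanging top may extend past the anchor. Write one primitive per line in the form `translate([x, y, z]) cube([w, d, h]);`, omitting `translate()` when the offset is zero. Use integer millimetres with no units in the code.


translate([439, 380, 0]) cube([5110, 118, 2220]);
translate([439, 3052, 0]) cube([5110, 118, 2220]);
translate([439, 498, 0]) cube([118, 2554, 2220]);
translate([5431, 498, 0]) cube([118, 2554, 2220]);


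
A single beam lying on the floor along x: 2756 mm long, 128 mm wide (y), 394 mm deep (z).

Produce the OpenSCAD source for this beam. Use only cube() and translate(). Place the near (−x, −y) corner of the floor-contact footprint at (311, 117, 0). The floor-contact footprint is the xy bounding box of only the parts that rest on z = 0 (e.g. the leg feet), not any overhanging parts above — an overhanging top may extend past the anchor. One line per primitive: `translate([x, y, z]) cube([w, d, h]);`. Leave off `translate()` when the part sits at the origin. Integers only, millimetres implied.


translate([311, 117, 0]) cube([2756, 128, 394]);


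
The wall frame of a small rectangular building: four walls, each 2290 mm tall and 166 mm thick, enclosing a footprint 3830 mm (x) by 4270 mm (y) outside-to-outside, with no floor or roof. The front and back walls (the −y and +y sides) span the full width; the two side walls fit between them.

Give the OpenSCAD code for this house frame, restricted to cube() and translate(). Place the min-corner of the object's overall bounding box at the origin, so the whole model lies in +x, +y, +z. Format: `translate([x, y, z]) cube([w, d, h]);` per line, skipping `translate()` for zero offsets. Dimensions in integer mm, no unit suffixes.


cube([3830, 166, 2290]);
translate([0, 4104, 0]) cube([3830, 166, 2290]);
translate([0, 166, 0]) cube([166, 3938, 2290]);
translate([3664, 166, 0]) cube([166, 3938, 2290]);


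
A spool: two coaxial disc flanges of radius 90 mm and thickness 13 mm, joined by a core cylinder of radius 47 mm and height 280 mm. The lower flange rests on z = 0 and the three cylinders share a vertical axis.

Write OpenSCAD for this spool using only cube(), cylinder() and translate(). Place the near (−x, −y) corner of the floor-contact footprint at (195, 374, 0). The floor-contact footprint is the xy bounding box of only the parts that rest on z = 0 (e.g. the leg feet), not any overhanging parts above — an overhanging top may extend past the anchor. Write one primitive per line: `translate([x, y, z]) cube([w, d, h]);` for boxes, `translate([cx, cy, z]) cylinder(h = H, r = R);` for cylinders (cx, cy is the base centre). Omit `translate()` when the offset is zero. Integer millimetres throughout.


translate([285, 464, 0]) cylinder(h = 13, r = 90);
translate([285, 464, 13]) cylinder(h = 280, r = 47);
translate([285, 464, 293]) cylinder(h = 13, r = 90);


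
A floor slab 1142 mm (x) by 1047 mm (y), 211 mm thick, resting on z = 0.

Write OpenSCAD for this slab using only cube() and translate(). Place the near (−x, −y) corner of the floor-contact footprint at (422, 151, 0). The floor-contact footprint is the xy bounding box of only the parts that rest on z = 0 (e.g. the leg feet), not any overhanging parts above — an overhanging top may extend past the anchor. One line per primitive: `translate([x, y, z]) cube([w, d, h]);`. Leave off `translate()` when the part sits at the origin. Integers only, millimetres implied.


translate([422, 151, 0]) cube([1142, 1047, 211]);


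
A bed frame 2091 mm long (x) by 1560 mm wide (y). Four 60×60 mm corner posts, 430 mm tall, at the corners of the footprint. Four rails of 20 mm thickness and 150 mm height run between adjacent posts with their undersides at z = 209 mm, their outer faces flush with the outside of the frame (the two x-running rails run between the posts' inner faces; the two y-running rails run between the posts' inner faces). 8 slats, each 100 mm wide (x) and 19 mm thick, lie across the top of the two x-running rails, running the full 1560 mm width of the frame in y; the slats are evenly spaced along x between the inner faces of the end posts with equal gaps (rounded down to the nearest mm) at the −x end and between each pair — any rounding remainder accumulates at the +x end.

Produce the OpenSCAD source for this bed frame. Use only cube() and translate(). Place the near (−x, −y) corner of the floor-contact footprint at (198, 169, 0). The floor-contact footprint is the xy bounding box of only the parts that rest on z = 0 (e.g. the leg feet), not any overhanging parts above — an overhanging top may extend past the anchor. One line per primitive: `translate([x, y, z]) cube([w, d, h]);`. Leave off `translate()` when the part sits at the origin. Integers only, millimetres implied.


translate([198, 169, 0]) cube([60, 60, 430]);
translate([198, 1669, 0]) cube([60, 60, 430]);
translate([2229, 169, 0]) cube([60, 60, 430]);
translate([2229, 1669, 0]) cube([60, 60, 430]);
translate([258, 169, 209]) cube([1971, 20, 150]);
translate([258, 1709, 209]) cube([1971, 20, 150]);
translate([198, 229, 209]) cube([20, 1440, 150]);
translate([2269, 229, 209]) cube([20, 1440, 150]);
translate([388, 169, 359]) cube([100, 1560, 19]);
translate([618, 169, 359]) cube([100, 1560, 19]);
translate([848, 169, 359]) cube([100, 1560, 19]);
translate([1078, 169, 359]) cube([100, 1560, 19]);
translate([1308, 169, 359]) cube([100, 1560, 19]);
translate([1538, 169, 359]) cube([100, 1560, 19]);
translate([1768, 169, 359]) cube([100, 1560, 19]);
translate([1998, 169, 359]) cube([100, 1560, 19]);


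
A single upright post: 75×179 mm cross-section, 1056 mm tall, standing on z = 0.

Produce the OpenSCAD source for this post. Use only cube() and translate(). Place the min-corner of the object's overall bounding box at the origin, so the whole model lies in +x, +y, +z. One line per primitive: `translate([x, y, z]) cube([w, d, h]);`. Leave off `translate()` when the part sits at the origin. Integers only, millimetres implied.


cube([75, 179, 1056]);


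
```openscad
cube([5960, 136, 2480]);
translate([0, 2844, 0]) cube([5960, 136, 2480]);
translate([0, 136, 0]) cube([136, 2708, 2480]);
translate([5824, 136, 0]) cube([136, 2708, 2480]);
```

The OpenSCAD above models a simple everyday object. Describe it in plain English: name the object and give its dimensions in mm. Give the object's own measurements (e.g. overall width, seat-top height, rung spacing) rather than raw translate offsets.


The wall frame of a small rectangular building: four walls, each 2480 mm tall and 136 mm thick, enclosing a footprint 5960 mm (x) by 2980 mm (y) outside-to-outside, with no floor or roof. The front and back walls (the −y and +y sides) span the full width; the two side walls fit between them.


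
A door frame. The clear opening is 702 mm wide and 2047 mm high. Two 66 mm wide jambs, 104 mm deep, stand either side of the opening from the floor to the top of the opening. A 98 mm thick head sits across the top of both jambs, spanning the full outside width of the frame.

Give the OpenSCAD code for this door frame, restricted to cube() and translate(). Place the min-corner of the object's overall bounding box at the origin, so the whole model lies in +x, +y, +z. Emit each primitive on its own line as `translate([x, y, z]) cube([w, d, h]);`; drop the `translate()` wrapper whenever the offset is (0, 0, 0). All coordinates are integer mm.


cube([66, 104, 2047]);
translate([768, 0, 0]) cube([66, 104, 2047]);
translate([0, 0, 2047]) cube([834, 104, 98]);


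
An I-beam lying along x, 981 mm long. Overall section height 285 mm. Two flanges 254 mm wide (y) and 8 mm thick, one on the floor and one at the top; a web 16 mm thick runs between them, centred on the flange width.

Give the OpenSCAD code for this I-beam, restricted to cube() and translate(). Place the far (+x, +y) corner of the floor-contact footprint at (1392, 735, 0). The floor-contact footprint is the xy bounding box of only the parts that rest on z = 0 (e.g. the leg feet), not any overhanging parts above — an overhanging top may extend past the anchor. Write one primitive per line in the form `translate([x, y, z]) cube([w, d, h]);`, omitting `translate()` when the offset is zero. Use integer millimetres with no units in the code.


translate([411, 481, 0]) cube([981, 254, 8]);
translate([411, 600, 8]) cube([981, 16, 269]);
translate([411, 481, 277]) cube([981, 254, 8]);


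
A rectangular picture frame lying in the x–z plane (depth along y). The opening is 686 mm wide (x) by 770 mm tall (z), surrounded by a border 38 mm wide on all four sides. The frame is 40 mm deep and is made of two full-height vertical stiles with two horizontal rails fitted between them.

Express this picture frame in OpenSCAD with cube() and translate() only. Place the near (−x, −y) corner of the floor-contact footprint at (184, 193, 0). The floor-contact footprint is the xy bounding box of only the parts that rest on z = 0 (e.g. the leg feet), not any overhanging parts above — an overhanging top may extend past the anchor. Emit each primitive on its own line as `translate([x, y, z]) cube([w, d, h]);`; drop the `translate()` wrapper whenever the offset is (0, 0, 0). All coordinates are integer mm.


translate([184, 193, 0]) cube([38, 40, 846]);
translate([908, 193, 0]) cube([38, 40, 846]);
translate([222, 193, 0]) cube([686, 40, 38]);
translate([222, 193, 808]) cube([686, 40, 38]);


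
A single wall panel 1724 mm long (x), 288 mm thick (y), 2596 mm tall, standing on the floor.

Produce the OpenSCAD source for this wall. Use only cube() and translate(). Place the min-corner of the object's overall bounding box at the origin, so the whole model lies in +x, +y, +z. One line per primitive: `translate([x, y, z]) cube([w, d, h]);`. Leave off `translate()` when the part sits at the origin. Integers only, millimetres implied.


cube([1724, 288, 2596]);


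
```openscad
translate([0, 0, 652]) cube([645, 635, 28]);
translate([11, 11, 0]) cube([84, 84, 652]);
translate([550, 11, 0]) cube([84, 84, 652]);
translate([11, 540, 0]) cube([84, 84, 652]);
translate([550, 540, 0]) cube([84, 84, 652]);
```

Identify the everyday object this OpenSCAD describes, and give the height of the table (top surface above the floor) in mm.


A table. The table height is 680 mm.

A 645×635×28 slab sits at z = 652 on four 84 mm square posts — a table. The top surface is at 652 + 28 = 680 mm.


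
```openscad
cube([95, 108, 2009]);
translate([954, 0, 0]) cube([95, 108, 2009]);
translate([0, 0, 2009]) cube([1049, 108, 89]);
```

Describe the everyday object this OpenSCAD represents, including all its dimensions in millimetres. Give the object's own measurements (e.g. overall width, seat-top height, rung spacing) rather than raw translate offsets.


A door frame. The clear opening is 859 mm wide and 2009 mm high. Two 95 mm wide jambs, 108 mm deep, stand either side of the opening from the floor to the top of the opening. A 89 mm thick head sits across the top of both jambs, spanning the full outside width of the frame.


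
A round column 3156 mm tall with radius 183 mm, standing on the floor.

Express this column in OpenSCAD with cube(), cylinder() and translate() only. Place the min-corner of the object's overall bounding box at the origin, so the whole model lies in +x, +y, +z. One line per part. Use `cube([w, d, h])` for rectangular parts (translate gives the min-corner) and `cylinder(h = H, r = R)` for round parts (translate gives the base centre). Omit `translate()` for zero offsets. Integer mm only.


translate([183, 183, 0]) cylinder(h = 3156, r = 183);


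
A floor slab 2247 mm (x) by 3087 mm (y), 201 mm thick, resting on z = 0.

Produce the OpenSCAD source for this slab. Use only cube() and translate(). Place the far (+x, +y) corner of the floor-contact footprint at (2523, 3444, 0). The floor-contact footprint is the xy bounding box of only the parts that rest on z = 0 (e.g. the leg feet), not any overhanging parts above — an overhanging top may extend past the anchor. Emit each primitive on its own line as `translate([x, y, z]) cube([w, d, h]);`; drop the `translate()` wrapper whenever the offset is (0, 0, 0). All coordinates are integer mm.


translate([276, 357, 0]) cube([2247, 3087, 201]);


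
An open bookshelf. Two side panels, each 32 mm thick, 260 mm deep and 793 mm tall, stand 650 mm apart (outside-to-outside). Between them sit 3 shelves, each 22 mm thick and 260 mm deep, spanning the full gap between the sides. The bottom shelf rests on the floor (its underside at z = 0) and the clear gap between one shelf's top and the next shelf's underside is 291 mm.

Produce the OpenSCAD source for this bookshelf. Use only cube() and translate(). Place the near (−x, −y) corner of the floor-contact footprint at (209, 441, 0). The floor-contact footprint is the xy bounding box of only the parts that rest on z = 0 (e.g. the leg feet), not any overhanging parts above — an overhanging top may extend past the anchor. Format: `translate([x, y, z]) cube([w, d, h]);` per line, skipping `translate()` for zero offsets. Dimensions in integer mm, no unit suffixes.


translate([209, 441, 0]) cube([32, 260, 793]);
translate([827, 441, 0]) cube([32, 260, 793]);
translate([241, 441, 0]) cube([586, 260, 22]);
translate([241, 441, 313]) cube([586, 260, 22]);
translate([241, 441, 626]) cube([586, 260, 22]);


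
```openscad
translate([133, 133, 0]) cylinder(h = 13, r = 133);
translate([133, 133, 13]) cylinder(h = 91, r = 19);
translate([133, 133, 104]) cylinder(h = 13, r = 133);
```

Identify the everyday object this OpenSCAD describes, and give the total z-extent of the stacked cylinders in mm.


A spool. The overall height is 117 mm.

Three coaxial cylinders, large–small–large — a spool. Two 13 mm flanges and a 91 mm core give 13 + 91 + 13 = 117 mm.


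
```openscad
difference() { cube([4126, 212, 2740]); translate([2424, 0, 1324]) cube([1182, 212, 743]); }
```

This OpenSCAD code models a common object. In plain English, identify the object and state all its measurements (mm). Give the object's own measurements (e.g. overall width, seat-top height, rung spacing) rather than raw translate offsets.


A wall 4126 mm long (x), 212 mm thick (y), 2740 mm tall, with a rectangular window opening cut through it. The opening is 1182 mm wide and 743 mm tall; its sill is at z = 1324 mm and its near (−x) edge is 2424 mm from the wall's −x end. The opening passes through the full wall thickness.


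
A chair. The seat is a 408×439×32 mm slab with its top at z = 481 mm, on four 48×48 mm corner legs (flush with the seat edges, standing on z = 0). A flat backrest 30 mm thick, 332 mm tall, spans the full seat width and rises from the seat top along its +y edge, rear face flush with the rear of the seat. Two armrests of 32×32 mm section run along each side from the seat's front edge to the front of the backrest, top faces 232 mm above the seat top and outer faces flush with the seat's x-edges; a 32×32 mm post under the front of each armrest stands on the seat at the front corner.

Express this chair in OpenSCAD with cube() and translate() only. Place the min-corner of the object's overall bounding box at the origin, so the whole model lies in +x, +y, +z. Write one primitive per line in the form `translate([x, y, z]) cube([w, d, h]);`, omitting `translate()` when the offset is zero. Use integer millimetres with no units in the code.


translate([0, 0, 449]) cube([408, 439, 32]);
cube([48, 48, 449]);
translate([360, 0, 0]) cube([48, 48, 449]);
translate([0, 391, 0]) cube([48, 48, 449]);
translate([360, 391, 0]) cube([48, 48, 449]);
translate([0, 409, 481]) cube([408, 30, 332]);
translate([0, 0, 681]) cube([32, 409, 32]);
translate([376, 0, 681]) cube([32, 409, 32]);
translate([0, 0, 481]) cube([32, 32, 200]);
translate([376, 0, 481]) cube([32, 32, 200]);


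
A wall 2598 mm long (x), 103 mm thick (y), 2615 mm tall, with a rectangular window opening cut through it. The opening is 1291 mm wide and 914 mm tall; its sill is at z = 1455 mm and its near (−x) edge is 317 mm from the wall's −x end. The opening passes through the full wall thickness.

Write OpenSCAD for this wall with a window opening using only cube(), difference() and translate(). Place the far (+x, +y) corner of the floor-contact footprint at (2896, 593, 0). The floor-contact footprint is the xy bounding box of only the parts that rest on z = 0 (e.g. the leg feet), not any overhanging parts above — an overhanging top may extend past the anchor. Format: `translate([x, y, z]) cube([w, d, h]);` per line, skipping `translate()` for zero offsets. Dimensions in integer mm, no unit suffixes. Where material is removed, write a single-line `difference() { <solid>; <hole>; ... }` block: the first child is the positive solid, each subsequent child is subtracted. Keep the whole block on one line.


difference() { translate([298, 490, 0]) cube([2598, 103, 2615]); translate([615, 490, 1455]) cube([1291, 103, 914]); }


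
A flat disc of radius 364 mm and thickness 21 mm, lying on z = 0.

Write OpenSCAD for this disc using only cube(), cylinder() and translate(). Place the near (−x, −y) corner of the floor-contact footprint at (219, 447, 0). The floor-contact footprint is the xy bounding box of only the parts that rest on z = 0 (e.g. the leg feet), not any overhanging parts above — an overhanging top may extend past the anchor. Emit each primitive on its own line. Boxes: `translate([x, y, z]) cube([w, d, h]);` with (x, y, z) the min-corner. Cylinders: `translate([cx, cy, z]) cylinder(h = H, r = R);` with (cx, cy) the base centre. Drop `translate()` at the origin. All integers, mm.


translate([583, 811, 0]) cylinder(h = 21, r = 364);


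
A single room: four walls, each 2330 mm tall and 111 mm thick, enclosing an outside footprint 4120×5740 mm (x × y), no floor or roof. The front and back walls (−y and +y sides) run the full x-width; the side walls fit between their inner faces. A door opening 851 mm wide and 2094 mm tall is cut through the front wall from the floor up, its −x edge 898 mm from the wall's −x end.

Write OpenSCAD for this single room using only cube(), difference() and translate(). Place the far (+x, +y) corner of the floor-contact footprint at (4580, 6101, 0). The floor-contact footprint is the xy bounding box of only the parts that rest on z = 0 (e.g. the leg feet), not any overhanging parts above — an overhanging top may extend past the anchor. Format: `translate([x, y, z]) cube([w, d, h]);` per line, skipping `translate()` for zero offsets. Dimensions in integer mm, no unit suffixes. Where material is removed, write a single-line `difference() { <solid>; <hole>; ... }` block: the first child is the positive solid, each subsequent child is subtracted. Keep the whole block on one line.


difference() { translate([460, 361, 0]) cube([4120, 111, 2330]); translate([1358, 361, 0]) cube([851, 111, 2094]); }
translate([460, 5990, 0]) cube([4120, 111, 2330]);
translate([460, 472, 0]) cube([111, 5518, 2330]);
translate([4469, 472, 0]) cube([111, 5518, 2330]);


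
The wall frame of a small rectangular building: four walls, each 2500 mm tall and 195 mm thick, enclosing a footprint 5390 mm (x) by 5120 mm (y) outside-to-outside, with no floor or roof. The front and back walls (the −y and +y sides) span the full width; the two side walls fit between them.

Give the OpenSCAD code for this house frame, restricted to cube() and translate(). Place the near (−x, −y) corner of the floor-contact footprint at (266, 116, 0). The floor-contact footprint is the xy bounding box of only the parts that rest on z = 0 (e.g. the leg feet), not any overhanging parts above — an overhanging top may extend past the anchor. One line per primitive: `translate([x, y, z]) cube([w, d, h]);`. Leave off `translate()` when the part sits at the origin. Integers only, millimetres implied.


translate([266, 116, 0]) cube([5390, 195, 2500]);
translate([266, 5041, 0]) cube([5390, 195, 2500]);
translate([266, 311, 0]) cube([195, 4730, 2500]);
translate([5461, 311, 0]) cube([195, 4730, 2500]);


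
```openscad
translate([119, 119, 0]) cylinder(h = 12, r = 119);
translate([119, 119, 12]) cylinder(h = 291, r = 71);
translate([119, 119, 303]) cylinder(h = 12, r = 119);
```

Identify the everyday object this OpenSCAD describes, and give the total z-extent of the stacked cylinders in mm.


A spool. The overall height is 315 mm.

Three coaxial cylinders, large–small–large — a spool. Two 12 mm flanges and a 291 mm core give 12 + 291 + 12 = 315 mm.


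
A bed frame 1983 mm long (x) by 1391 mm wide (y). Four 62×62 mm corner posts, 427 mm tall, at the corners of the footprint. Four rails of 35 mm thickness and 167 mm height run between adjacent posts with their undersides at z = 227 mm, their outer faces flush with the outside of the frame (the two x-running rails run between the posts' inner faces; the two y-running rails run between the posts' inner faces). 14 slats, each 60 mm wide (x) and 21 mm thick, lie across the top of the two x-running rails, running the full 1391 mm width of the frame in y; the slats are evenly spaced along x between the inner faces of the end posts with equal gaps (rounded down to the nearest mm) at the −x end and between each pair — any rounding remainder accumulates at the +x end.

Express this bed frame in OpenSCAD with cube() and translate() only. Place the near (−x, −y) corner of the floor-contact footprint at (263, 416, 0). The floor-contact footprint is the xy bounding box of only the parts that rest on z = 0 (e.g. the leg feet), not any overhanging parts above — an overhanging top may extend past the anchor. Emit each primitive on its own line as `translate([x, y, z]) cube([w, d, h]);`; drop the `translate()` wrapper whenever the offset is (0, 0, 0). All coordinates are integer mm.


translate([263, 416, 0]) cube([62, 62, 427]);
translate([263, 1745, 0]) cube([62, 62, 427]);
translate([2184, 416, 0]) cube([62, 62, 427]);
translate([2184, 1745, 0]) cube([62, 62, 427]);
translate([325, 416, 227]) cube([1859, 35, 167]);
translate([325, 1772, 227]) cube([1859, 35, 167]);
translate([263, 478, 227]) cube([35, 1267, 167]);
translate([2211, 478, 227]) cube([35, 1267, 167]);
translate([392, 416, 394]) cube([60, 1391, 21]);
translate([519, 416, 394]) cube([60, 1391, 21]);
translate([646, 416, 394]) cube([60, 1391, 21]);
translate([773, 416, 394]) cube([60, 1391, 21]);
translate([900, 416, 394]) cube([60, 1391, 21]);
translate([1027, 416, 394]) cube([60, 1391, 21]);
translate([1154, 416, 394]) cube([60, 1391, 21]);
translate([1281, 416, 394]) cube([60, 1391, 21]);
translate([1408, 416, 394]) cube([60, 1391, 21]);
translate([1535, 416, 394]) cube([60, 1391, 21]);
translate([1662, 416, 394]) cube([60, 1391, 21]);
translate([1789, 416, 394]) cube([60, 1391, 21]);
translate([1916, 416, 394]) cube([60, 1391, 21]);
translate([2043, 416, 394]) cube([60, 1391, 21]);


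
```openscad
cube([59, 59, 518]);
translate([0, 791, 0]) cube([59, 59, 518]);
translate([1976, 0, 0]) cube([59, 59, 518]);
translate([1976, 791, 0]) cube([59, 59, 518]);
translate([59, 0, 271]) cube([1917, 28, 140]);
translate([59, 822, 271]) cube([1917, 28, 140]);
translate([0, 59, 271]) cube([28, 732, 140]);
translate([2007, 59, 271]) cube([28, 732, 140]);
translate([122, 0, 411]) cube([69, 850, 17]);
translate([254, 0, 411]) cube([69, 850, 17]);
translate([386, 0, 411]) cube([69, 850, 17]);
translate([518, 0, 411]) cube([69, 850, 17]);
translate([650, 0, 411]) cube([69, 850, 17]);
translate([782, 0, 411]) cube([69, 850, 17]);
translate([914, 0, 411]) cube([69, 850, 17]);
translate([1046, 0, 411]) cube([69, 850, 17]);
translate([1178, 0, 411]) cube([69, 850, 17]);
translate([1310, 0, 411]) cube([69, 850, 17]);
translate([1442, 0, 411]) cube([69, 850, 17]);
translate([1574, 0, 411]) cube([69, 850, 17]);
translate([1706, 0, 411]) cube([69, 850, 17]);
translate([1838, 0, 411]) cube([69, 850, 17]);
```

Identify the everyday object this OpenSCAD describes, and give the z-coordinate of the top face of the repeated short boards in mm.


A bed frame. The slat-top height is 428 mm.

Four posts, four rails, and a row of slats — a bed frame. Slats sit on the rails at z = 271 + 140 = 411; with slat thickness 17, the top is 428 mm.
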